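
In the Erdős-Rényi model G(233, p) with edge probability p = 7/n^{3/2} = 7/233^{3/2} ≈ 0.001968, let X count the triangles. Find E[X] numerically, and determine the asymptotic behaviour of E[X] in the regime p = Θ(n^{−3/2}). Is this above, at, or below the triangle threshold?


Number of potential triangles: C(233, 3) = 2081156.
Each occurs with probability p³ ≈ (0.001968)³ ≈ 7.624168e-09.
By linearity: E[X] = C(233, 3)·p³ ≈ 2081156 · 7.624168e-09 ≈ 0.0159.
Since α = 3/2 > 1, p = c/n^{3/2} = o(1/n) is below the triangle threshold p ~ 1/n. Asymptotically E[X] ~ (c³/6)·n^{3(1−α)} = (7³/6)·n^{-1.5} → 0, so by Markov's inequality G has no triangles w.h.p.

E[X] ≈ 0.0159; in regime p = Θ(1/n^{3/2}) E[X] tends to 0 (below the triangle threshold p ~ 1/n).


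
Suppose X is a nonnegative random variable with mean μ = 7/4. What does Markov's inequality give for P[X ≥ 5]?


μ = E[X] = 7/4, a = 5.
Markov: P[X ≥ 5] ≤ μ/a = (7/4)/5 = 7/20.
Numerically: ≈ 0.350000.
(Since a = 5 > μ = 1.750000, the bound 7/20 is < 1 and informative.)

P[X ≥ 5] ≤ 7/20 ≈ 0.350000.


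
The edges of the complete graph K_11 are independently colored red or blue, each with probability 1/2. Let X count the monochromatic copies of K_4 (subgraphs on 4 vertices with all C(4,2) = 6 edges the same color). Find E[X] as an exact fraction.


Let X = Σ_S X_S over the C(11, 4) = 330 subsets S of size 4, where X_S = 1 if the K_4 on S is monochromatic.
For a fixed S, the K_4 on S has C(4, 2) = 6 edges. P[all 6 edges red] = (1/2)^6, and likewise for blue, so P[monochromatic] = 2·(1/2)^6 = 2^{1 − 6} = 1/32.
Summing: E[X] = C(11, 4) · 2^{1 − 6} = 330 · 1/32 = 165/16.
Numerically: E[X] ≈ 10.312500.

E[X] = C(11,4)·2^(1−C(4,2)) = 165/16 ≈ 10.312500.


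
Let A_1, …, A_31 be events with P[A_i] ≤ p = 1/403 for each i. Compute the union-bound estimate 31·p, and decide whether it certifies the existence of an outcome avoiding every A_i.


Union bound: P[∪_{i=1}^{31} A_i] ≤ Σ_i P[A_i] ≤ 31·p = 31·(1/403) = 1/13.
Numerically: 1/13 ≈ 0.077.
Is 1/13 < 1? YES.
Since P[∪ A_i] ≤ 1/13 < 1, the complement has P[∩ A_i^c] ≥ 1 − 1/13 = 12/13 > 0, so some outcome avoids every A_i.

31·p = 1/13 ≈ 0.077; existence CERTIFIED by the union bound.


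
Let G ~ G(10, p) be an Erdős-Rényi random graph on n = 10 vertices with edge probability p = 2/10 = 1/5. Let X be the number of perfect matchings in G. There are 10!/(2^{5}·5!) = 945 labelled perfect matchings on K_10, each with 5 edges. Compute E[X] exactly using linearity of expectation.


K_10 has 10!/(2^{5}·5!) = 945 labelled perfect matchings.
For each such perfect matching H, let X_H = 1 if all 5 edges of H are present in G. Then P[X_H = 1] = p^{5} = (1/5)^{5} = 1/3125.
Summing the indicators: E[X] = Σ_H E[X_H] = 945 · p^{5} = 945 · 1/3125 = 189/625.
Numerically: E[X] ≈ 0.3024.

E[X] = 945 · (1/5)^{5} = 189/625 ≈ 0.3024.


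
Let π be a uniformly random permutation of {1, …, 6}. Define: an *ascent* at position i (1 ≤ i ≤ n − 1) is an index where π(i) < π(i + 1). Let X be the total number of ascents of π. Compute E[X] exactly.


Write X = Σ X_I over i = 1, …, 5, with X_I the indicator of one ascent.
There are 5 indicators.
For each fixed i, the pair (π(i), π(i+1)) is a uniformly random ordered pair of distinct values from {1, …, 6}; by symmetry P[π(i) < π(i+1)] = 1/2.
By linearity: E[X] = 5 · (1/2) = (6 − 1) · (1/2) = 5/2 ≈ 2.500000.

E[X] = 5/2 = 2.500000.


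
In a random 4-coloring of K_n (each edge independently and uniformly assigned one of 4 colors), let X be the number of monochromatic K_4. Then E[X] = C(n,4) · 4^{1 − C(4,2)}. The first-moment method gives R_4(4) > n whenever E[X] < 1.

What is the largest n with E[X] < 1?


We need C(n, 4) · 4^{1 − 6} < 1, i.e. C(n, 4) < 4^{6 − 1} = 1024.
Check values of n near the boundary:
  n = 9: C(9, 4) = 126; 126 < 1024? YES
  n = 10: C(10, 4) = 210; 210 < 1024? YES
  n = 11: C(11, 4) = 330; 330 < 1024? YES
  n = 12: C(12, 4) = 495; 495 < 1024? YES
  n = 13: C(13, 4) = 715; 715 < 1024? YES
  n = 14: C(14, 4) = 1001; 1001 < 1024? YES
  n = 15: C(15, 4) = 1365; 1365 < 1024? NO
  n = 16: C(16, 4) = 1820; 1820 < 1024? NO
The largest n with C(n, 4) < 1024 is n = 14 (where E[X] = 1001/1024 ≈ 0.9775391). Hence R_4(4) > 14, i.e. R_4(4) ≥ 15.

Largest n = 14; hence R_4(4) > 14.


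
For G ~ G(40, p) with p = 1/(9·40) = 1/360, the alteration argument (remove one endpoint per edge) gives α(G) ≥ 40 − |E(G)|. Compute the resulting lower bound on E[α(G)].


E[|E(G)|] = C(40, 2)·p = 780 · (1/360) = 13/6.
E[α(G)] ≥ n − E[|E(G)|] = 40 − 13/6 = 227/6.
Numerically: ≈ 37.833.
(This is only a lower bound; the true E[α(G)] may be larger.)

E[α(G)] ≥ 227/6 ≈ 37.833.


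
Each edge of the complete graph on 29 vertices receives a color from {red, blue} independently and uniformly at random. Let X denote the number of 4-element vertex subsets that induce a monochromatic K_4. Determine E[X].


Let X = Σ_S X_S over the C(29, 4) = 23751 subsets S of size 4, where X_S = 1 if the K_4 on S is monochromatic.
For a fixed S, the K_4 on S has C(4, 2) = 6 edges. P[all 6 edges red] = (1/2)^6, and likewise for blue, so P[monochromatic] = 2·(1/2)^6 = 2^{1 − 6} = 1/32.
By linearity: E[X] = C(29, 4) · 2^{1 − 6} = 23751 · 1/32 = 23751/32.
Numerically: E[X] ≈ 742.219.

E[X] = C(29,4)·2^(1−C(4,2)) = 23751/32 ≈ 742.219.


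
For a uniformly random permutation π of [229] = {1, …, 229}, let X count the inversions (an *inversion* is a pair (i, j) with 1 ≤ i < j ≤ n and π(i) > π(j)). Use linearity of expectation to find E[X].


Write X = Σ X_I over the C(229, 2) = 26106 pairs i < j, with X_I the indicator of one inversion.
There are 26106 indicators.
For each fixed pair i < j, the values π(i) and π(j) are two distinct elements of {1, …, 229} in uniformly random order; by symmetry P[π(i) > π(j)] = 1/2.
By linearity: E[X] = 26106 · (1/2) = C(229, 2) · (1/2) = 26106/2 = 13053 ≈ 13053.00000.

E[X] = 13053 = 13053.00000.


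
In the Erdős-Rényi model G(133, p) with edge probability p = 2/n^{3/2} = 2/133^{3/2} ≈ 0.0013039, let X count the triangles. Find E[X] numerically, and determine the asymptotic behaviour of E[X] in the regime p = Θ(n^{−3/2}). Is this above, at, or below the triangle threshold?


Number of potential triangles: C(133, 3) = 383306.
Each occurs with probability p³ ≈ (0.0013039)³ ≈ 2.2169587e-09.
By linearity: E[X] = C(133, 3)·p³ ≈ 383306 · 2.2169587e-09 ≈ 0.00085.
Since α = 3/2 > 1, p = c/n^{3/2} = o(1/n) is below the triangle threshold p ~ 1/n. Asymptotically E[X] ~ (c³/6)·n^{3(1−α)} = (2³/6)·n^{-1.5} → 0, so by Markov's inequality G has no triangles w.h.p.

E[X] ≈ 0.00085; in regime p = Θ(1/n^{3/2}) E[X] tends to 0 (below the triangle threshold p ~ 1/n).


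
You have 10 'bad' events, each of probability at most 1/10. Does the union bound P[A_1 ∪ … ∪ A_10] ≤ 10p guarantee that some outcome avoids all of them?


Union bound: P[∪_{i=1}^{10} A_i] ≤ Σ_i P[A_i] ≤ 10·p = 10·(1/10) = 1.
Numerically: 1 ≈ 1.000000.
Is 1 < 1? NO.
Since the bound 1 is ≥ 1, the union bound is uninformative here; it does NOT by itself certify existence.

10·p = 1 ≈ 1.000000; existence NOT certified by the union bound.


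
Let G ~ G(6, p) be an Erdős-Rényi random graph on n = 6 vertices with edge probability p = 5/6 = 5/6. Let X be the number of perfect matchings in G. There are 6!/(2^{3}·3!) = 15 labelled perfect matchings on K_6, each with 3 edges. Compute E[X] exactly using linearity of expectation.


K_6 has 6!/(2^{3}·3!) = 15 labelled perfect matchings.
For each such perfect matching H, let X_H = 1 if all 3 edges of H are present in G. Then P[X_H = 1] = p^{3} = (5/6)^{3} = 125/216.
By linearity: E[X] = Σ_H E[X_H] = 15 · p^{3} = 15 · 125/216 = 625/72.
Numerically: E[X] ≈ 8.68056.

E[X] = 15 · (5/6)^{3} = 625/72 ≈ 8.68056.


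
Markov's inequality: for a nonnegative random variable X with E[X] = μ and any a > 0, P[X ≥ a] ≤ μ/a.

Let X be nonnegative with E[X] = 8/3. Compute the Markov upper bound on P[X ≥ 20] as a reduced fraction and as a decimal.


μ = E[X] = 8/3, a = 20.
Markov: P[X ≥ 20] ≤ μ/a = (8/3)/20 = 2/15.
Numerically: ≈ 0.133333.
(Since a = 20 > μ = 2.666667, the bound 2/15 is < 1 and informative.)

P[X ≥ 20] ≤ 2/15 ≈ 0.133333.


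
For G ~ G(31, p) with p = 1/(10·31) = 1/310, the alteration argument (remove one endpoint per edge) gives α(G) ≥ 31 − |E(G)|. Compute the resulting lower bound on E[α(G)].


E[|E(G)|] = C(31, 2)·p = 465 · (1/310) = 3/2.
E[α(G)] ≥ n − E[|E(G)|] = 31 − 3/2 = 59/2.
Numerically: ≈ 29.500000.
(This is only a lower bound; the true E[α(G)] may be larger.)

E[α(G)] ≥ 59/2 ≈ 29.500000.


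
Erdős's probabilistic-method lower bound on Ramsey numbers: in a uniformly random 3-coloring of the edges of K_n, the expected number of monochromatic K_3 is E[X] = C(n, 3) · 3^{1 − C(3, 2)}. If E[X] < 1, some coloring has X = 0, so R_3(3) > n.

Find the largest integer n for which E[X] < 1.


We need C(n, 3) · 3^{1 − 3} < 1, i.e. C(n, 3) < 3^{3 − 1} = 9.
Check values of n near the boundary:
  n = 3: C(3, 3) = 1; 1 < 9? YES
  n = 4: C(4, 3) = 4; 4 < 9? YES
  n = 5: C(5, 3) = 10; 10 < 9? NO
The largest n with C(n, 3) < 9 is n = 4 (where E[X] = 4/9 ≈ 0.444). Hence R_3(3) > 4, i.e. R_3(3) ≥ 5.

Largest n = 4; hence R_3(3) > 4.


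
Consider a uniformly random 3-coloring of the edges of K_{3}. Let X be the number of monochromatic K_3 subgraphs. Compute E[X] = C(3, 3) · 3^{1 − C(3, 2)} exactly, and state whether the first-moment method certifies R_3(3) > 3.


E[X] = C(3, 3) · 3^{1 − 3} = 1 · 3^{−2} = 1/9.
As a reduced fraction: E[X] = 1/9 ≈ 0.1111111.
Is E[X] < 1? YES.
Since E[X] < 1, there exists a 3-coloring of K_{3} with no monochromatic K_3; hence R_3(3) > 3.

E[X] = 1/9 ≈ 0.1111111; E[X] < 1, so R_3(3) > 3.


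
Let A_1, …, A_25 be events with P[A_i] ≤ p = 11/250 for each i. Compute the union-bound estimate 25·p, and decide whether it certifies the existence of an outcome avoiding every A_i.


Union bound: P[∪_{i=1}^{25} A_i] ≤ Σ_i P[A_i] ≤ 25·p = 25·(11/250) = 11/10.
Numerically: 11/10 ≈ 1.10000.
Is 11/10 < 1? NO.
Since the bound 11/10 is ≥ 1, the union bound is uninformative here; it does NOT by itself certify existence.

25·p = 11/10 ≈ 1.10000; existence NOT certified by the union bound.


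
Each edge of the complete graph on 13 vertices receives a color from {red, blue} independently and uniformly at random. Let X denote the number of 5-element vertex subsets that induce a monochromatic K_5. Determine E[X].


Let X = Σ_S X_S over the C(13, 5) = 1287 subsets S of size 5, where X_S = 1 if the K_5 on S is monochromatic.
For a fixed S, the K_5 on S has C(5, 2) = 10 edges. P[all 10 edges red] = (1/2)^10, and likewise for blue, so P[monochromatic] = 2·(1/2)^10 = 2^{1 − 10} = 1/512.
By linearity: E[X] = C(13, 5) · 2^{1 − 10} = 1287 · 1/512 = 1287/512.
Numerically: E[X] ≈ 2.514.

E[X] = C(13,5)·2^(1−C(5,2)) = 1287/512 ≈ 2.514.


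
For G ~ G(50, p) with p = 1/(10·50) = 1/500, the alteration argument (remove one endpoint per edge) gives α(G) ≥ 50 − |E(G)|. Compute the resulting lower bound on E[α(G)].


E[|E(G)|] = C(50, 2)·p = 1225 · (1/500) = 49/20.
E[α(G)] ≥ n − E[|E(G)|] = 50 − 49/20 = 951/20.
Numerically: ≈ 47.55000.
(This is only a lower bound; the true E[α(G)] may be larger.)

E[α(G)] ≥ 951/20 ≈ 47.55000.


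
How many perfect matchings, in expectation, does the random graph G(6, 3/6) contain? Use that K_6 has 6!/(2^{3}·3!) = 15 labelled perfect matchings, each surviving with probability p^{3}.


K_6 has 6!/(2^{3}·3!) = 15 labelled perfect matchings.
For each such perfect matching H, let X_H = 1 if all 3 edges of H are present in G. Then P[X_H = 1] = p^{3} = (1/2)^{3} = 1/8.
By linearity of expectation: E[X] = Σ_H E[X_H] = 15 · p^{3} = 15 · 1/8 = 15/8.
Numerically: E[X] ≈ 1.88.

E[X] = 15 · (1/2)^{3} = 15/8 ≈ 1.88.


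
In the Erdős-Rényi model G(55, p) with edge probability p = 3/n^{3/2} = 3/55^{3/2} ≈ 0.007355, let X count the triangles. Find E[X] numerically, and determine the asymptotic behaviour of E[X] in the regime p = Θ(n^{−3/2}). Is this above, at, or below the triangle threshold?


Number of potential triangles: C(55, 3) = 26235.
Each occurs with probability p³ ≈ (0.007355)³ ≈ 3.978613e-07.
By linearity: E[X] = C(55, 3)·p³ ≈ 26235 · 3.978613e-07 ≈ 0.0104.
Since α = 3/2 > 1, p = c/n^{3/2} = o(1/n) is below the triangle threshold p ~ 1/n. Asymptotically E[X] ~ (c³/6)·n^{3(1−α)} = (3³/6)·n^{-1.5} → 0, so by Markov's inequality G has no triangles w.h.p.

E[X] ≈ 0.0104; in regime p = Θ(1/n^{3/2}) E[X] tends to 0 (below the triangle threshold p ~ 1/n).


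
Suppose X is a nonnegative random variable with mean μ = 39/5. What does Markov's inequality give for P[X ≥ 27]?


μ = E[X] = 39/5, a = 27.
Markov: P[X ≥ 27] ≤ μ/a = (39/5)/27 = 13/45.
Numerically: ≈ 0.288889.
(Since a = 27 > μ = 7.800000, the bound 13/45 is < 1 and informative.)

P[X ≥ 27] ≤ 13/45 ≈ 0.288889.


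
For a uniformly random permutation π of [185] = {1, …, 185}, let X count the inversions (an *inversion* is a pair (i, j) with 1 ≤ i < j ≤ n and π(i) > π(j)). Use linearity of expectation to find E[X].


Write X = Σ X_I over the C(185, 2) = 17020 pairs i < j, with X_I the indicator of one inversion.
There are 17020 indicators.
For each fixed pair i < j, the values π(i) and π(j) are two distinct elements of {1, …, 185} in uniformly random order; by symmetry P[π(i) > π(j)] = 1/2.
By linearity: E[X] = 17020 · (1/2) = C(185, 2) · (1/2) = 17020/2 = 8510 ≈ 8510.0000.

E[X] = 8510 = 8510.0000.


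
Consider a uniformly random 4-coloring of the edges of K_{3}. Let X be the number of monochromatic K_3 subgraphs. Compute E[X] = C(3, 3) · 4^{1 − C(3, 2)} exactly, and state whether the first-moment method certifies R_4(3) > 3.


E[X] = C(3, 3) · 4^{1 − 3} = 1 · 4^{−2} = 1/16.
As a reduced fraction: E[X] = 1/16 ≈ 0.062500.
Is E[X] < 1? YES.
Since E[X] < 1, there exists a 4-coloring of K_{3} with no monochromatic K_3; hence R_4(3) > 3.

E[X] = 1/16 ≈ 0.062500; E[X] < 1, so R_4(3) > 3.


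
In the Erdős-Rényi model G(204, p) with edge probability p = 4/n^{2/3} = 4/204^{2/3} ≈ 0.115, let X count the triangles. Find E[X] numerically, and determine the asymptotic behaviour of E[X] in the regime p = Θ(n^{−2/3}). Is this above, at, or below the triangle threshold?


Number of potential triangles: C(204, 3) = 1394204.
Each occurs with probability p³ ≈ (0.115)³ ≈ 1.53787e-03.
By linearity: E[X] = C(204, 3)·p³ ≈ 1394204 · 1.53787e-03 ≈ 2144.105.
Since α = 2/3 < 1, p = c/n^{2/3} ≫ 1/n is above the triangle threshold p ~ 1/n. Asymptotically E[X] ~ (c³/6)·n^{3(1−α)} = (4³/6)·n^{1} → ∞; triangles are abundant w.h.p.

E[X] ≈ 2144.105; in regime p = Θ(1/n^{2/3}) E[X] diverges (above the triangle threshold p ~ 1/n).


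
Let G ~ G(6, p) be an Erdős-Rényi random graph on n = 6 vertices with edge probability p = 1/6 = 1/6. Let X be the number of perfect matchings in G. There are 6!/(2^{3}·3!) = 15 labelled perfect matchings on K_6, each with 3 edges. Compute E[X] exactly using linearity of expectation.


K_6 has 6!/(2^{3}·3!) = 15 labelled perfect matchings.
For each such perfect matching H, let X_H = 1 if all 3 edges of H are present in G. Then P[X_H = 1] = p^{3} = (1/6)^{3} = 1/216.
Summing the indicators: E[X] = Σ_H E[X_H] = 15 · p^{3} = 15 · 1/216 = 5/72.
Numerically: E[X] ≈ 0.0694444.

E[X] = 15 · (1/6)^{3} = 5/72 ≈ 0.0694444.


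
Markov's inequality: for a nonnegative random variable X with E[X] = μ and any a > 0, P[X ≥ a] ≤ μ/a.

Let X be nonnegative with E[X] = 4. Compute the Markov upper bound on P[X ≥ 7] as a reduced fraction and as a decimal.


μ = E[X] = 4, a = 7.
Markov: P[X ≥ 7] ≤ μ/a = (4)/7 = 4/7.
Numerically: ≈ 0.571.
(Since a = 7 > μ = 4.000, the bound 4/7 is < 1 and informative.)

P[X ≥ 7] ≤ 4/7 ≈ 0.571.


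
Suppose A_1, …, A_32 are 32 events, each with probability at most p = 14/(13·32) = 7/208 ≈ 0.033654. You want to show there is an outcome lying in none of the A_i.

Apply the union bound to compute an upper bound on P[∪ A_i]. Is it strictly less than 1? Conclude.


Union bound: P[∪_{i=1}^{32} A_i] ≤ Σ_i P[A_i] ≤ 32·p = 32·(7/208) = 14/13.
Numerically: 14/13 ≈ 1.076923.
Is 14/13 < 1? NO.
Since the bound 14/13 is ≥ 1, the union bound is uninformative here; it does NOT by itself certify existence.

32·p = 14/13 ≈ 1.076923; existence NOT certified by the union bound.


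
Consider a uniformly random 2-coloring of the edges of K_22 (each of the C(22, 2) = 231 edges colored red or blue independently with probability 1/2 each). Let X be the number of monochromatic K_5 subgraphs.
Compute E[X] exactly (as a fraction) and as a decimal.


Let X = Σ_S X_S over the C(22, 5) = 26334 subsets S of size 5, where X_S = 1 if the K_5 on S is monochromatic.
For a fixed S, the K_5 on S has C(5, 2) = 10 edges. P[all 10 edges red] = (1/2)^10, and likewise for blue, so P[monochromatic] = 2·(1/2)^10 = 2^{1 − 10} = 1/512.
Summing: E[X] = C(22, 5) · 2^{1 − 10} = 26334 · 1/512 = 13167/256.
Numerically: E[X] ≈ 51.434.

E[X] = C(22,5)·2^(1−C(5,2)) = 13167/256 ≈ 51.434.


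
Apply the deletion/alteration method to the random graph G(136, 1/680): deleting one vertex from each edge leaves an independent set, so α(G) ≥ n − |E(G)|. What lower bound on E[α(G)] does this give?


E[|E(G)|] = C(136, 2)·p = 9180 · (1/680) = 27/2.
E[α(G)] ≥ n − E[|E(G)|] = 136 − 27/2 = 245/2.
Numerically: ≈ 122.500.
(This is only a lower bound; the true E[α(G)] may be larger.)

E[α(G)] ≥ 245/2 ≈ 122.500.


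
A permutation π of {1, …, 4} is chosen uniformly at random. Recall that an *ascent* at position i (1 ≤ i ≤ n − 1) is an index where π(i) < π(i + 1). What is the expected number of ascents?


Write X = Σ X_I over i = 1, …, 3, with X_I the indicator of one ascent.
There are 3 indicators.
For each fixed i, the pair (π(i), π(i+1)) is a uniformly random ordered pair of distinct values from {1, …, 4}; by symmetry P[π(i) < π(i+1)] = 1/2.
By linearity: E[X] = 3 · (1/2) = (4 − 1) · (1/2) = 3/2 ≈ 1.500.

E[X] = 3/2 = 1.500.


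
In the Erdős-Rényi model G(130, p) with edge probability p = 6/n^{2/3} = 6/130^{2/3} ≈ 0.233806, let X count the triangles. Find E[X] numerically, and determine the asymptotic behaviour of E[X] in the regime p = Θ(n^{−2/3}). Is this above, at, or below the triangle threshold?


Number of potential triangles: C(130, 3) = 357760.
Each occurs with probability p³ ≈ (0.233806)³ ≈ 1.27810651e-02.
By linearity: E[X] = C(130, 3)·p³ ≈ 357760 · 1.27810651e-02 ≈ 4572.553846.
Since α = 2/3 < 1, p = c/n^{2/3} ≫ 1/n is above the triangle threshold p ~ 1/n. Asymptotically E[X] ~ (c³/6)·n^{3(1−α)} = (6³/6)·n^{1} → ∞; triangles are abundant w.h.p.

E[X] ≈ 4572.553846; in regime p = Θ(1/n^{2/3}) E[X] diverges (above the triangle threshold p ~ 1/n).


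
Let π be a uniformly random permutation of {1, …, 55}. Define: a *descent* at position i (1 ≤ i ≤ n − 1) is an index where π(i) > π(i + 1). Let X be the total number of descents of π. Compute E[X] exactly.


Write X = Σ X_I over i = 1, …, 54, with X_I the indicator of one descent.
There are 54 indicators.
For each fixed i, the pair (π(i), π(i+1)) is a uniformly random ordered pair of distinct values from {1, …, 55}; by symmetry P[π(i) > π(i+1)] = 1/2.
By linearity: E[X] = 54 · (1/2) = (55 − 1) · (1/2) = 27 ≈ 27.000000.

E[X] = 27 = 27.000000.


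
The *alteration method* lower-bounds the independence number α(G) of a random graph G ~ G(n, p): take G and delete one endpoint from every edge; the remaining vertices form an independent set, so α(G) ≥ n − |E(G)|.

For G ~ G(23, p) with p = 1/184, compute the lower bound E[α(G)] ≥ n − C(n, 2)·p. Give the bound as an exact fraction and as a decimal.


E[|E(G)|] = C(23, 2)·p = 253 · (1/184) = 11/8.
E[α(G)] ≥ n − E[|E(G)|] = 23 − 11/8 = 173/8.
Numerically: ≈ 21.62500.
(This is only a lower bound; the true E[α(G)] may be larger.)

E[α(G)] ≥ 173/8 ≈ 21.62500.


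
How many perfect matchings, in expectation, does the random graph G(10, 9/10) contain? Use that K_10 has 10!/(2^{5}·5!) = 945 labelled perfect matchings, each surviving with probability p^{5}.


K_10 has 10!/(2^{5}·5!) = 945 labelled perfect matchings.
For each such perfect matching H, let X_H = 1 if all 5 edges of H are present in G. Then P[X_H = 1] = p^{5} = (9/10)^{5} = 59049/100000.
By linearity of expectation: E[X] = Σ_H E[X_H] = 945 · p^{5} = 945 · 59049/100000 = 11160261/20000.
Numerically: E[X] ≈ 558.

E[X] = 945 · (9/10)^{5} = 11160261/20000 ≈ 558.


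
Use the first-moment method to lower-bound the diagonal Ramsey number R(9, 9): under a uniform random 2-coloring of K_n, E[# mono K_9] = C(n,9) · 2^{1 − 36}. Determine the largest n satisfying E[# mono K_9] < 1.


We need C(n, 9) · 2^{1 − 36} < 1, i.e. C(n, 9) < 2^{36 − 1} = 34359738368.
Check values of n near the boundary:
  n = 63: C(63, 9) = 23667689815; 23667689815 < 34359738368? YES
  n = 64: C(64, 9) = 27540584512; 27540584512 < 34359738368? YES
  n = 65: C(65, 9) = 31966749880; 31966749880 < 34359738368? YES
  n = 66: C(66, 9) = 37014131440; 37014131440 < 34359738368? NO
  n = 67: C(67, 9) = 42757703560; 42757703560 < 34359738368? NO
The largest n with C(n, 9) < 34359738368 is n = 65 (where E[X] = 3995843735/4294967296 ≈ 0.930). Hence R(9, 9) > 65, i.e. R(9, 9) ≥ 66.

Largest n = 65; hence R(9, 9) > 65.


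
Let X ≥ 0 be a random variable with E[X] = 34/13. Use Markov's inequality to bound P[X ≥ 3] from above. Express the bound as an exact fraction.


μ = E[X] = 34/13, a = 3.
Markov: P[X ≥ 3] ≤ μ/a = (34/13)/3 = 34/39.
Numerically: ≈ 0.8718.
(Since a = 3 > μ = 2.6154, the bound 34/39 is < 1 and informative.)

P[X ≥ 3] ≤ 34/39 ≈ 0.8718.


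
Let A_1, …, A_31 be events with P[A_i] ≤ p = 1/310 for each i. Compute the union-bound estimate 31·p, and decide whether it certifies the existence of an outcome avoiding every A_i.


Union bound: P[∪_{i=1}^{31} A_i] ≤ Σ_i P[A_i] ≤ 31·p = 31·(1/310) = 1/10.
Numerically: 1/10 ≈ 0.10000.
Is 1/10 < 1? YES.
Since P[∪ A_i] ≤ 1/10 < 1, the complement has P[∩ A_i^c] ≥ 1 − 1/10 = 9/10 > 0, so some outcome avoids every A_i.

31·p = 1/10 ≈ 0.10000; existence CERTIFIED by the union bound.


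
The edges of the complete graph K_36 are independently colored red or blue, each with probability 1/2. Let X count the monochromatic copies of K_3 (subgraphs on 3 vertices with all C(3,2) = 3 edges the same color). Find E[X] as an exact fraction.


Let X = Σ_S X_S over the C(36, 3) = 7140 subsets S of size 3, where X_S = 1 if the K_3 on S is monochromatic.
For a fixed S, the K_3 on S has C(3, 2) = 3 edges. P[all 3 edges red] = (1/2)^3, and likewise for blue, so P[monochromatic] = 2·(1/2)^3 = 2^{1 − 3} = 1/4.
By linearity: E[X] = C(36, 3) · 2^{1 − 3} = 7140 · 1/4 = 1785.
Numerically: E[X] ≈ 1785.000.

E[X] = C(36,3)·2^(1−C(3,2)) = 1785 ≈ 1785.000.


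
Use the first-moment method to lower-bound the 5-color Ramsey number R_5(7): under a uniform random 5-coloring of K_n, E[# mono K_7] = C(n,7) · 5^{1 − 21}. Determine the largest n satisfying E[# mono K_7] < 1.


We need C(n, 7) · 5^{1 − 21} < 1, i.e. C(n, 7) < 5^{21 − 1} = 95367431640625.
Check values of n near the boundary:
  n = 337: C(337, 7) = 91989916924632; 91989916924632 < 95367431640625? YES
  n = 338: C(338, 7) = 93935323022736; 93935323022736 < 95367431640625? YES
  n = 339: C(339, 7) = 95915887062372; 95915887062372 < 95367431640625? NO
The largest n with C(n, 7) < 95367431640625 is n = 338 (where E[X] = 93935323022736/95367431640625 ≈ 0.98498). Hence R_5(7) > 338, i.e. R_5(7) ≥ 339.

Largest n = 338; hence R_5(7) > 338.


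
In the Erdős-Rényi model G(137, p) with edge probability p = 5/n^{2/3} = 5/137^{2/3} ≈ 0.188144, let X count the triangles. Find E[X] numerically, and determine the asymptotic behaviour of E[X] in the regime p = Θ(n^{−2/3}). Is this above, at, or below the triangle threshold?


Number of potential triangles: C(137, 3) = 419220.
Each occurs with probability p³ ≈ (0.188144)³ ≈ 6.65991795e-03.
By linearity: E[X] = C(137, 3)·p³ ≈ 419220 · 6.65991795e-03 ≈ 2791.970803.
Since α = 2/3 < 1, p = c/n^{2/3} ≫ 1/n is above the triangle threshold p ~ 1/n. Asymptotically E[X] ~ (c³/6)·n^{3(1−α)} = (5³/6)·n^{1} → ∞; triangles are abundant w.h.p.

E[X] ≈ 2791.970803; in regime p = Θ(1/n^{2/3}) E[X] diverges (above the triangle threshold p ~ 1/n).


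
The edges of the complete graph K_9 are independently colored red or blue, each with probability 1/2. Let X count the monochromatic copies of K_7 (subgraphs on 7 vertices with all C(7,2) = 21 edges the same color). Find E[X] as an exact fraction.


Let X = Σ_S X_S over the C(9, 7) = 36 subsets S of size 7, where X_S = 1 if the K_7 on S is monochromatic.
For a fixed S, the K_7 on S has C(7, 2) = 21 edges. P[all 21 edges red] = (1/2)^21, and likewise for blue, so P[monochromatic] = 2·(1/2)^21 = 2^{1 − 21} = 1/1048576.
Summing: E[X] = C(9, 7) · 2^{1 − 21} = 36 · 1/1048576 = 9/262144.
Numerically: E[X] ≈ 0.000.

E[X] = C(9,7)·2^(1−C(7,2)) = 9/262144 ≈ 0.000.


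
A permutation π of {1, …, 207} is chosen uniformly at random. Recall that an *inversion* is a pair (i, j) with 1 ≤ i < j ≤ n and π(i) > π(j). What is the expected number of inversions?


Write X = Σ X_I over the C(207, 2) = 21321 pairs i < j, with X_I the indicator of one inversion.
There are 21321 indicators.
For each fixed pair i < j, the values π(i) and π(j) are two distinct elements of {1, …, 207} in uniformly random order; by symmetry P[π(i) > π(j)] = 1/2.
By linearity: E[X] = 21321 · (1/2) = C(207, 2) · (1/2) = 21321/2 = 21321/2 ≈ 10660.50000.

E[X] = 21321/2 = 10660.50000.


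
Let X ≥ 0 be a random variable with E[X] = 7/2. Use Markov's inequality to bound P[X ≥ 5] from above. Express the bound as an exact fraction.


μ = E[X] = 7/2, a = 5.
Markov: P[X ≥ 5] ≤ μ/a = (7/2)/5 = 7/10.
Numerically: ≈ 0.70000.
(Since a = 5 > μ = 3.50000, the bound 7/10 is < 1 and informative.)

P[X ≥ 5] ≤ 7/10 ≈ 0.70000.


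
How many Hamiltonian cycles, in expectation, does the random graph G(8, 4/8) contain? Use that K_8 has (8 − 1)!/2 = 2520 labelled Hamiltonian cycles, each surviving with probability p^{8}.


K_8 has (8 − 1)!/2 = 2520 labelled Hamiltonian cycles.
For each such Hamiltonian cycle H, let X_H = 1 if all 8 edges of H are present in G. Then P[X_H = 1] = p^{8} = (1/2)^{8} = 1/256.
Summing the indicators: E[X] = Σ_H E[X_H] = 2520 · p^{8} = 2520 · 1/256 = 315/32.
Numerically: E[X] ≈ 9.84.

E[X] = 2520 · (1/2)^{8} = 315/32 ≈ 9.84.


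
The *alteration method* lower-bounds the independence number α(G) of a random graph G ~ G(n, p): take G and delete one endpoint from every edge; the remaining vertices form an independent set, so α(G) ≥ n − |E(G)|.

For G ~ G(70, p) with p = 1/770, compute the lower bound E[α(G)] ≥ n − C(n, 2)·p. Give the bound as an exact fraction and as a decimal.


E[|E(G)|] = C(70, 2)·p = 2415 · (1/770) = 69/22.
E[α(G)] ≥ n − E[|E(G)|] = 70 − 69/22 = 1471/22.
Numerically: ≈ 66.86364.
(This is only a lower bound; the true E[α(G)] may be larger.)

E[α(G)] ≥ 1471/22 ≈ 66.86364.


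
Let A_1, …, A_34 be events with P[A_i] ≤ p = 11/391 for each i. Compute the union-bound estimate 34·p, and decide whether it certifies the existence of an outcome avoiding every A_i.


Union bound: P[∪_{i=1}^{34} A_i] ≤ Σ_i P[A_i] ≤ 34·p = 34·(11/391) = 22/23.
Numerically: 22/23 ≈ 0.9565.
Is 22/23 < 1? YES.
Since P[∪ A_i] ≤ 22/23 < 1, the complement has P[∩ A_i^c] ≥ 1 − 22/23 = 1/23 > 0, so some outcome avoids every A_i.

34·p = 22/23 ≈ 0.9565; existence CERTIFIED by the union bound.


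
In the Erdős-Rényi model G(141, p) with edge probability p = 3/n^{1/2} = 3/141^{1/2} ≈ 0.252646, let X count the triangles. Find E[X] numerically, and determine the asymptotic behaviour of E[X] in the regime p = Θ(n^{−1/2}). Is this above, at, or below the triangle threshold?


Number of potential triangles: C(141, 3) = 457310.
Each occurs with probability p³ ≈ (0.252646)³ ≈ 1.61263134e-02.
By linearity: E[X] = C(141, 3)·p³ ≈ 457310 · 1.61263134e-02 ≈ 7374.724373.
Since α = 1/2 < 1, p = c/n^{1/2} ≫ 1/n is above the triangle threshold p ~ 1/n. Asymptotically E[X] ~ (c³/6)·n^{3(1−α)} = (3³/6)·n^{1.5} → ∞; triangles are abundant w.h.p.

E[X] ≈ 7374.724373; in regime p = Θ(1/n^{1/2}) E[X] diverges (above the triangle threshold p ~ 1/n).


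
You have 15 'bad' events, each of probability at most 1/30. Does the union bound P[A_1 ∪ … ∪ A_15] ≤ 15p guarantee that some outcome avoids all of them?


Union bound: P[∪_{i=1}^{15} A_i] ≤ Σ_i P[A_i] ≤ 15·p = 15·(1/30) = 1/2.
Numerically: 1/2 ≈ 0.5000.
Is 1/2 < 1? YES.
Since P[∪ A_i] ≤ 1/2 < 1, the complement has P[∩ A_i^c] ≥ 1 − 1/2 = 1/2 > 0, so some outcome avoids every A_i.

15·p = 1/2 ≈ 0.5000; existence CERTIFIED by the union bound.


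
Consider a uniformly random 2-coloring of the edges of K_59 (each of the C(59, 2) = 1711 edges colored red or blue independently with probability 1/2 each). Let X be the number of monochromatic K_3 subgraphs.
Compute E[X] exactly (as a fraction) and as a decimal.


Let X = Σ_S X_S over the C(59, 3) = 32509 subsets S of size 3, where X_S = 1 if the K_3 on S is monochromatic.
For a fixed S, the K_3 on S has C(3, 2) = 3 edges. P[all 3 edges red] = (1/2)^3, and likewise for blue, so P[monochromatic] = 2·(1/2)^3 = 2^{1 − 3} = 1/4.
By linearity: E[X] = C(59, 3) · 2^{1 − 3} = 32509 · 1/4 = 32509/4.
Numerically: E[X] ≈ 8127.25000.

E[X] = C(59,3)·2^(1−C(3,2)) = 32509/4 ≈ 8127.25000.


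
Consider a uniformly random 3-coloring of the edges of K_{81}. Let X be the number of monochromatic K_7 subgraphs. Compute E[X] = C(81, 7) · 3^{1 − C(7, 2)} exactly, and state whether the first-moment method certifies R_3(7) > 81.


E[X] = C(81, 7) · 3^{1 − 21} = 3477216600 · 3^{−20} = 3477216600/3486784401.
As a reduced fraction: E[X] = 42928600/43046721 ≈ 0.9973.
Is E[X] < 1? YES.
Since E[X] < 1, there exists a 3-coloring of K_{81} with no monochromatic K_7; hence R_3(7) > 81.

E[X] = 42928600/43046721 ≈ 0.9973; E[X] < 1, so R_3(7) > 81.


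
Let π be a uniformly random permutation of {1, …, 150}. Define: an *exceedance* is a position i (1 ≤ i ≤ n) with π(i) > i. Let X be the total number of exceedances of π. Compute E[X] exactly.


Write X = Σ_{i=1}^{150} X_i, where X_i = 1_{π(i) > i}.
For each fixed i, π(i) is uniform over {1, …, 150} (marginal of a uniform permutation), so P[π(i) > i] = (n − i)/n. Summing: Σ_{i=1}^{150} (n − i)/n = (0 + 1 + … + 149)/150 = 150(150 − 1)/(2·150) = (150 − 1)/2.
Hence E[X] = Σ_{i=1}^{150} (150 − i)/150 = 149/2 ≈ 74.500000.

E[X] = 149/2 = 74.500000.


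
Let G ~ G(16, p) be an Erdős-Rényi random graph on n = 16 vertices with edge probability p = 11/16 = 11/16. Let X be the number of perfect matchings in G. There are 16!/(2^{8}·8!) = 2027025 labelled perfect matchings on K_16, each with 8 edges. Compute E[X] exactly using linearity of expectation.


K_16 has 16!/(2^{8}·8!) = 2027025 labelled perfect matchings.
For each such perfect matching H, let X_H = 1 if all 8 edges of H are present in G. Then P[X_H = 1] = p^{8} = (11/16)^{8} = 214358881/4294967296.
Summing the indicators: E[X] = Σ_H E[X_H] = 2027025 · p^{8} = 2027025 · 214358881/4294967296 = 434510810759025/4294967296.
Numerically: E[X] ≈ 1.01e+05.

E[X] = 2027025 · (11/16)^{8} = 434510810759025/4294967296 ≈ 1.01e+05.


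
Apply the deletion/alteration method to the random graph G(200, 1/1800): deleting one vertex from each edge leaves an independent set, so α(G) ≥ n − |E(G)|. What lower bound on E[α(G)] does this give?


E[|E(G)|] = C(200, 2)·p = 19900 · (1/1800) = 199/18.
E[α(G)] ≥ n − E[|E(G)|] = 200 − 199/18 = 3401/18.
Numerically: ≈ 188.944444.
(This is only a lower bound; the true E[α(G)] may be larger.)

E[α(G)] ≥ 3401/18 ≈ 188.944444.


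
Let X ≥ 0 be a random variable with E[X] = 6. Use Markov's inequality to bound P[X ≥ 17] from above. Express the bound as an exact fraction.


μ = E[X] = 6, a = 17.
Markov: P[X ≥ 17] ≤ μ/a = (6)/17 = 6/17.
Numerically: ≈ 0.352941.
(Since a = 17 > μ = 6.000000, the bound 6/17 is < 1 and informative.)

P[X ≥ 17] ≤ 6/17 ≈ 0.352941.


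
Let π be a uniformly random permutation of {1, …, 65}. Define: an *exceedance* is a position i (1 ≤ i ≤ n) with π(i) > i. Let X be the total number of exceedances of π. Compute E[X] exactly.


Write X = Σ_{i=1}^{65} X_i, where X_i = 1_{π(i) > i}.
For each fixed i, π(i) is uniform over {1, …, 65} (marginal of a uniform permutation), so P[π(i) > i] = (n − i)/n. Summing: Σ_{i=1}^{65} (n − i)/n = (0 + 1 + … + 64)/65 = 65(65 − 1)/(2·65) = (65 − 1)/2.
Hence E[X] = Σ_{i=1}^{65} (65 − i)/65 = 32 ≈ 32.00000.

E[X] = 32 = 32.00000.


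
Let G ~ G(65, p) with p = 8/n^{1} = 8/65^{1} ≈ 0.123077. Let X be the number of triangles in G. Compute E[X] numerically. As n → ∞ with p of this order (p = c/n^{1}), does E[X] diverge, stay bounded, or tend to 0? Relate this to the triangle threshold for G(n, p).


Number of potential triangles: C(65, 3) = 43680.
Each occurs with probability p³ ≈ (0.123077)³ ≈ 1.86436049e-03.
By linearity: E[X] = C(65, 3)·p³ ≈ 43680 · 1.86436049e-03 ≈ 81.435266.
Here α = 1, so p = 8/n is exactly at the triangle threshold p ~ 1/n. Asymptotically E[X] → c³/6 = 8³/6 = 256/3 ≈ 85.333333, a bounded constant. In this regime the triangle count is asymptotically Poisson(c³/6).

E[X] ≈ 81.435266; in regime p = Θ(1/n^{1}) E[X] stays bounded (at the triangle threshold p ~ 1/n).


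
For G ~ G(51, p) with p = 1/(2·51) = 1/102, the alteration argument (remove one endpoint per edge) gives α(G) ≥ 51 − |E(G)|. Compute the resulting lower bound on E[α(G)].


E[|E(G)|] = C(51, 2)·p = 1275 · (1/102) = 25/2.
E[α(G)] ≥ n − E[|E(G)|] = 51 − 25/2 = 77/2.
Numerically: ≈ 38.50000.
(This is only a lower bound; the true E[α(G)] may be larger.)

E[α(G)] ≥ 77/2 ≈ 38.50000.


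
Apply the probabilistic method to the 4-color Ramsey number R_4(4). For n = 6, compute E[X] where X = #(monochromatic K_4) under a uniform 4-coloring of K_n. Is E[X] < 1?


E[X] = C(6, 4) · 4^{1 − 6} = 15 · 4^{−5} = 15/1024.
As a reduced fraction: E[X] = 15/1024 ≈ 0.014648.
Is E[X] < 1? YES.
Since E[X] < 1, there exists a 4-coloring of K_{6} with no monochromatic K_4; hence R_4(4) > 6.

E[X] = 15/1024 ≈ 0.014648; E[X] < 1, so R_4(4) > 6.


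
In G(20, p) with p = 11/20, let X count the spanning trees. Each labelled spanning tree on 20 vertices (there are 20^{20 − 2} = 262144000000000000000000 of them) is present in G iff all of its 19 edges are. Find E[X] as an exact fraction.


K_20 has 20^{20 − 2} = 262144000000000000000000 labelled spanning trees.
For each such spanning tree H, let X_H = 1 if all 19 edges of H are present in G. Then P[X_H = 1] = p^{19} = (11/20)^{19} = 61159090448414546291/5242880000000000000000000.
By linearity of expectation: E[X] = Σ_H E[X_H] = 262144000000000000000000 · p^{19} = 262144000000000000000000 · 61159090448414546291/5242880000000000000000000 = 61159090448414546291/20.
Numerically: E[X] ≈ 3.058e+18.

E[X] = 262144000000000000000000 · (11/20)^{19} = 61159090448414546291/20 ≈ 3.058e+18.


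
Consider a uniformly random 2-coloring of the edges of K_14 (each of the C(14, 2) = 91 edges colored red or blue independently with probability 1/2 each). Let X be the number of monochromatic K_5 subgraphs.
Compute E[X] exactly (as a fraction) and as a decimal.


Let X = Σ_S X_S over the C(14, 5) = 2002 subsets S of size 5, where X_S = 1 if the K_5 on S is monochromatic.
For a fixed S, the K_5 on S has C(5, 2) = 10 edges. P[all 10 edges red] = (1/2)^10, and likewise for blue, so P[monochromatic] = 2·(1/2)^10 = 2^{1 − 10} = 1/512.
By linearity of expectation: E[X] = C(14, 5) · 2^{1 − 10} = 2002 · 1/512 = 1001/256.
Numerically: E[X] ≈ 3.910.

E[X] = C(14,5)·2^(1−C(5,2)) = 1001/256 ≈ 3.910.


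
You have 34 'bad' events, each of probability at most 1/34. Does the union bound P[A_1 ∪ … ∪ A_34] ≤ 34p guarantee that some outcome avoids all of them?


Union bound: P[∪_{i=1}^{34} A_i] ≤ Σ_i P[A_i] ≤ 34·p = 34·(1/34) = 1.
Numerically: 1 ≈ 1.00000.
Is 1 < 1? NO.
Since the bound 1 is ≥ 1, the union bound is uninformative here; it does NOT by itself certify existence.

34·p = 1 ≈ 1.00000; existence NOT certified by the union bound.


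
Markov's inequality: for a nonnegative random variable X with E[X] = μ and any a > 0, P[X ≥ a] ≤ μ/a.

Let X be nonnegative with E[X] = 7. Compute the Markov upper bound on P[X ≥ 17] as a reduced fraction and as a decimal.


μ = E[X] = 7, a = 17.
Markov: P[X ≥ 17] ≤ μ/a = (7)/17 = 7/17.
Numerically: ≈ 0.41176.
(Since a = 17 > μ = 7.00000, the bound 7/17 is < 1 and informative.)

P[X ≥ 17] ≤ 7/17 ≈ 0.41176.


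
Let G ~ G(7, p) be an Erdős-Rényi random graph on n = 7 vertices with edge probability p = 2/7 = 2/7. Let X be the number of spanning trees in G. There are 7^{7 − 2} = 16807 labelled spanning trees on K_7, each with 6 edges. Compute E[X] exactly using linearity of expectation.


K_7 has 7^{7 − 2} = 16807 labelled spanning trees.
For each such spanning tree H, let X_H = 1 if all 6 edges of H are present in G. Then P[X_H = 1] = p^{6} = (2/7)^{6} = 64/117649.
By linearity: E[X] = Σ_H E[X_H] = 16807 · p^{6} = 16807 · 64/117649 = 64/7.
Numerically: E[X] ≈ 9.14.

E[X] = 16807 · (2/7)^{6} = 64/7 ≈ 9.14.


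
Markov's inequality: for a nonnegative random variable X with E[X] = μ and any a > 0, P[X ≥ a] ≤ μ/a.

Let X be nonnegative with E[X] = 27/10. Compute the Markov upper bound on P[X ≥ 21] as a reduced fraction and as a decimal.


μ = E[X] = 27/10, a = 21.
Markov: P[X ≥ 21] ≤ μ/a = (27/10)/21 = 9/70.
Numerically: ≈ 0.12857.
(Since a = 21 > μ = 2.70000, the bound 9/70 is < 1 and informative.)

P[X ≥ 21] ≤ 9/70 ≈ 0.12857.


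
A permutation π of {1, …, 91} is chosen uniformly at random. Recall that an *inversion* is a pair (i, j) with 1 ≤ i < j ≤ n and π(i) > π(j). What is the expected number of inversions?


Write X = Σ X_I over the C(91, 2) = 4095 pairs i < j, with X_I the indicator of one inversion.
There are 4095 indicators.
For each fixed pair i < j, the values π(i) and π(j) are two distinct elements of {1, …, 91} in uniformly random order; by symmetry P[π(i) > π(j)] = 1/2.
By linearity: E[X] = 4095 · (1/2) = C(91, 2) · (1/2) = 4095/2 = 4095/2 ≈ 2047.500000.

E[X] = 4095/2 = 2047.500000.


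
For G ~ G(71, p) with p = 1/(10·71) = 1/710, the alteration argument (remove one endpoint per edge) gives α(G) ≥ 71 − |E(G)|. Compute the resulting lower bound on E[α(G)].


E[|E(G)|] = C(71, 2)·p = 2485 · (1/710) = 7/2.
E[α(G)] ≥ n − E[|E(G)|] = 71 − 7/2 = 135/2.
Numerically: ≈ 67.50000.
(This is only a lower bound; the true E[α(G)] may be larger.)

E[α(G)] ≥ 135/2 ≈ 67.50000.


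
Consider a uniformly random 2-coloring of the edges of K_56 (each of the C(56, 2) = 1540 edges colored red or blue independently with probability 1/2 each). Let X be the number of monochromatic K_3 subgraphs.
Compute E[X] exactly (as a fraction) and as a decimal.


Let X = Σ_S X_S over the C(56, 3) = 27720 subsets S of size 3, where X_S = 1 if the K_3 on S is monochromatic.
For a fixed S, the K_3 on S has C(3, 2) = 3 edges. P[all 3 edges red] = (1/2)^3, and likewise for blue, so P[monochromatic] = 2·(1/2)^3 = 2^{1 − 3} = 1/4.
Summing: E[X] = C(56, 3) · 2^{1 − 3} = 27720 · 1/4 = 6930.
Numerically: E[X] ≈ 6930.000000.

E[X] = C(56,3)·2^(1−C(3,2)) = 6930 ≈ 6930.000000.
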